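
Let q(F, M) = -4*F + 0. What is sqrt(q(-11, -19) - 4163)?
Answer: I*sqrt(4119) ≈ 64.179*I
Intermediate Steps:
q(F, M) = -4*F
sqrt(q(-11, -19) - 4163) = sqrt(-4*(-11) - 4163) = sqrt(44 - 4163) = sqrt(-4119) = I*sqrt(4119)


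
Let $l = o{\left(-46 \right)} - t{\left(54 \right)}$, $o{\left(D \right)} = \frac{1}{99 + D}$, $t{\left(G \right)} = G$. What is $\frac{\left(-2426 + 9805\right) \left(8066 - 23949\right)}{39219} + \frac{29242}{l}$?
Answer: $- \frac{396093705571}{112205559} \approx -3530.1$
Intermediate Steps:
$l = - \frac{2861}{53}$ ($l = \frac{1}{99 - 46} - 54 = \frac{1}{53} - 54 = - \frac{2861}{53} \approx -53.981$)
$\frac{\left(-2426 + 9805\right) \left(8066 - 23949\right)}{39219} + \frac{29242}{l} = \frac{\left(-2426 + 9805\right) \left(8066 - 23949\right)}{39219} + \frac{29242}{- \frac{2861}{53}} = 7379 \left(-15883\right) \frac{1}{39219} + 29242 \left(- \frac{53}{2861}\right) = \left(-117200657\right) \frac{1}{39219} - \frac{1549826}{2861} = - \frac{117200657}{39219} - \frac{1549826}{2861} = - \frac{396093705571}{112205559}$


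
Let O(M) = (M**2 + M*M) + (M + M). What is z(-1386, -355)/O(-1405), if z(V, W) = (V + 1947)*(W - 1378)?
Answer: -324071/1315080 ≈ -0.24643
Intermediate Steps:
O(M) = 2*M + 2*M**2 (O(M) = (M**2 + M**2) + 2*M = 2*M**2 + 2*M = 2*M + 2*M**2)
z(V, W) = (-1378 + W)*(1947 + V) (z(V, W) = (1947 + V)*(-1378 + W) = (-1378 + W)*(1947 + V))
z(-1386, -355)/O(-1405) = (-2682966 - 1378*(-1386) + 1947*(-355) - 1386*(-355))/((2*(-1405)*(1 - 1405))) = (-2682966 + 1909908 - 691185 + 492030)/((2*(-1405)*(-1404))) = -972213/3945240 = -972213*1/3945240 = -324071/1315080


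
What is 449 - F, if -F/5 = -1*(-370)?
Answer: 2299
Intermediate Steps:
F = -1850 (F = -(-5)*(-370) = -5*370 = -1850)
449 - F = 449 - 1*(-1850) = 449 + 1850 = 2299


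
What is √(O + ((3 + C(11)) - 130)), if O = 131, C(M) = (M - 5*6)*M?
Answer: I*√205 ≈ 14.318*I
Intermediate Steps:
C(M) = M*(-30 + M) (C(M) = (M - 30)*M = (-30 + M)*M = M*(-30 + M))
√(O + ((3 + C(11)) - 130)) = √(131 + ((3 + 11*(-30 + 11)) - 130)) = √(131 + ((3 + 11*(-19)) - 130)) = √(131 + ((3 - 209) - 130)) = √(131 + (-206 - 130)) = √(131 - 336) = √(-205) = I*√205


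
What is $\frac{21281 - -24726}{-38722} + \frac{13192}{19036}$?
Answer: $- \frac{91242157}{184277998} \approx -0.49513$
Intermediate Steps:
$\frac{21281 - -24726}{-38722} + \frac{13192}{19036} = \left(21281 + 24726\right) \left(- \frac{1}{38722}\right) + 13192 \cdot \frac{1}{19036} = 46007 \left(- \frac{1}{38722}\right) + \frac{3298}{4759} = - \frac{46007}{38722} + \frac{3298}{4759} = - \frac{91242157}{184277998}$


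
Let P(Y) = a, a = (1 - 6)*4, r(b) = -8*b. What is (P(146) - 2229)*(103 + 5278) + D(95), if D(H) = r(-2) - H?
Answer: -12101948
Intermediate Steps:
a = -20 (a = -5*4 = -20)
P(Y) = -20
D(H) = 16 - H (D(H) = -8*(-2) - H = 16 - H)
(P(146) - 2229)*(103 + 5278) + D(95) = (-20 - 2229)*(103 + 5278) + (16 - 1*95) = -2249*5381 + (16 - 95) = -12101869 - 79 = -12101948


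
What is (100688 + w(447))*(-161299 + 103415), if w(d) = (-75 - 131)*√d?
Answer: -5828224192 + 11924104*√447 ≈ -5.5761e+9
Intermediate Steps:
w(d) = -206*√d
(100688 + w(447))*(-161299 + 103415) = (100688 - 206*√447)*(-161299 + 103415) = (100688 - 206*√447)*(-57884) = -5828224192 + 11924104*√447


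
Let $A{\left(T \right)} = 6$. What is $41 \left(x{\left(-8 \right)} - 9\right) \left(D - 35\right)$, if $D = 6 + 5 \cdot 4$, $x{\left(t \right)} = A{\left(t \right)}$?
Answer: $1107$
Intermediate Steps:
$x{\left(t \right)} = 6$
$D = 26$ ($D = 6 + 20 = 26$)
$41 \left(x{\left(-8 \right)} - 9\right) \left(D - 35\right) = 41 \left(6 - 9\right) \left(26 - 35\right) = 41 \left(\left(-3\right) \left(-9\right)\right) = 41 \cdot 27 = 1107$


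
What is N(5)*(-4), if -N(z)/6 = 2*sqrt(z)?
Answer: 48*sqrt(5) ≈ 107.33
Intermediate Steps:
N(z) = -12*sqrt(z)
N(5)*(-4) = -12*sqrt(5)*(-4) = 48*sqrt(5)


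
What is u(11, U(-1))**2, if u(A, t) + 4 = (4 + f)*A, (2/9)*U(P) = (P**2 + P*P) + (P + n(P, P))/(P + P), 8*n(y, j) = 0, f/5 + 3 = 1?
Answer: 4900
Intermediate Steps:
f = -10 (f = -15 + 5*1 = -15 + 5 = -10)
n(y, j) = 0 (n(y, j) = (1/8)*0 = 0)
U(P) = 9/4 + 9*P**2 (U(P) = 9*((P**2 + P*P) + (P + 0)/(P + P))/2 = 9*((P**2 + P**2) + P/((2*P)))/2 = 9*(2*P**2 + P*(1/(2*P)))/2 = 9*(2*P**2 + 1/2)/2 = 9*(1/2 + 2*P**2)/2 = 9/4 + 9*P**2)
u(A, t) = -4 - 6*A (u(A, t) = -4 + (4 - 10)*A = -4 - 6*A)
u(11, U(-1))**2 = (-4 - 6*11)**2 = (-4 - 66)**2 = (-70)**2 = 4900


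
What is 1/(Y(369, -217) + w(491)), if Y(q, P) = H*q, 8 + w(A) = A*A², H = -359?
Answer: 1/118238292 ≈ 8.4575e-9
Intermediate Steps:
w(A) = -8 + A³ (w(A) = -8 + A*A² = -8 + A³)
Y(q, P) = -359*q
1/(Y(369, -217) + w(491)) = 1/(-359*369 + (-8 + 491³)) = 1/(-132471 + (-8 + 118370771)) = 1/(-132471 + 118370763) = 1/118238292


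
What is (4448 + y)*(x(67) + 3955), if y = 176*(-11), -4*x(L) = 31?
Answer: 9915492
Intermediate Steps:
x(L) = -31/4 (x(L) = -¼*31 = -31/4)
y = -1936
(4448 + y)*(x(67) + 3955) = (4448 - 1936)*(-31/4 + 3955) = 2512*(15789/4) = 9915492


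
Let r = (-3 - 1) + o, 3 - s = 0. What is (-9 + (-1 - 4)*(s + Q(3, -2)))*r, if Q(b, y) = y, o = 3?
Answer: 14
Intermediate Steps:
s = 3 (s = 3 - 1*0 = 3 + 0 = 3)
r = -1 (r = (-3 - 1) + 3 = -4 + 3 = -1)
(-9 + (-1 - 4)*(s + Q(3, -2)))*r = (-9 + (-1 - 4)*(3 - 2))*(-1) = (-9 - 5*1)*(-1) = (-9 - 5)*(-1) = -14*(-1) = 14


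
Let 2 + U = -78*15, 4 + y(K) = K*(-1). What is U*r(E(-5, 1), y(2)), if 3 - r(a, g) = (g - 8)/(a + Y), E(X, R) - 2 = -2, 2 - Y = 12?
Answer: -9376/5 ≈ -1875.2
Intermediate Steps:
Y = -10 (Y = 2 - 1*12 = 2 - 12 = -10)
y(K) = -4 - K (y(K) = -4 + K*(-1) = -4 - K)
E(X, R) = 0 (E(X, R) = 2 - 2 = 0)
r(a, g) = 3 - (-8 + g)/(-10 + a) (r(a, g) = 3 - (g - 8)/(a - 10) = 3 - (-8 + g)/(-10 + a))
U = -1172 (U = -2 - 78*15 = -2 - 1170 = -1172)
U*r(E(-5, 1), y(2)) = -1172*(-22 - (-4 - 1*2) + 3*0)/(-10 + 0) = -1172*(-22 - (-4 - 2) + 0)/(-10) = -(-586)*(-22 - 1*(-6) + 0)/5 = -(-586)*(-22 + 6 + 0)/5 = -(-586)*(-16)/5 = -1172*8/5 = -9376/5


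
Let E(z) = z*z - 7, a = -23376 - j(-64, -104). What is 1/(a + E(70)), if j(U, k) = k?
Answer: -1/18379 ≈ -5.4410e-5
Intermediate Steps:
a = -23272 (a = -23376 - 1*(-104) = -23376 + 104 = -23272)
E(z) = -7 + z**2 (E(z) = z**2 - 7 = -7 + z**2)
1/(a + E(70)) = 1/(-23272 + (-7 + 70**2)) = 1/(-23272 + (-7 + 4900)) = 1/(-23272 + 4893) = 1/(-18379) = -1/18379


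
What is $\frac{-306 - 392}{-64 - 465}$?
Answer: $\frac{698}{529} \approx 1.3195$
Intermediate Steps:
$\frac{-306 - 392}{-64 - 465} = - \frac{698}{-529} = \left(-698\right) \left(- \frac{1}{529}\right) = \frac{698}{529}$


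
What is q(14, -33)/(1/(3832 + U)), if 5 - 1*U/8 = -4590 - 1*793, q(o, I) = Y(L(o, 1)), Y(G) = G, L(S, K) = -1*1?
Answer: -46936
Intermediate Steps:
L(S, K) = -1
q(o, I) = -1
U = 43104 (U = 40 - 8*(-4590 - 1*793) = 40 - 8*(-4590 - 793) = 40 - 8*(-5383) = 40 + 43064 = 43104)
q(14, -33)/(1/(3832 + U)) = -1/(1/(3832 + 43104)) = -1/(1/46936) = -1/1/46936 = -1*46936 = -46936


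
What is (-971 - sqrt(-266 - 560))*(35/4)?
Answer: -33985/4 - 35*I*sqrt(826)/4 ≈ -8496.3 - 251.48*I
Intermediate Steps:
(-971 - sqrt(-266 - 560))*(35/4) = (-971 - sqrt(-826))*(35*(1/4)) = (-971 - I*sqrt(826))*(35/4) = -33985/4 - 35*I*sqrt(826)/4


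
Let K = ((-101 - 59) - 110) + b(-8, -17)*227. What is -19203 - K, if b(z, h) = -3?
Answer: -18252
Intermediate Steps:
K = -951 (K = ((-101 - 59) - 110) - 3*227 = (-160 - 110) - 681 = -270 - 681 = -951)
-19203 - K = -19203 - 1*(-951) = -19203 + 951 = -18252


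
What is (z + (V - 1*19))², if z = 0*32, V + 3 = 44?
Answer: 484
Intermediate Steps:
V = 41 (V = -3 + 44 = 41)
z = 0
(z + (V - 1*19))² = (0 + (41 - 1*19))² = (0 + (41 - 19))² = (0 + 22)² = 22² = 484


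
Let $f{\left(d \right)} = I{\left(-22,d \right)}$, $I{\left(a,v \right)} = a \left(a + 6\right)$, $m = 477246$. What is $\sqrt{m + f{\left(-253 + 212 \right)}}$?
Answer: $\sqrt{477598} \approx 691.08$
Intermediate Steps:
$I{\left(a,v \right)} = a \left(6 + a\right)$
$f{\left(d \right)} = 352$ ($f{\left(d \right)} = - 22 \left(6 - 22\right) = \left(-22\right) \left(-16\right) = 352$)
$\sqrt{m + f{\left(-253 + 212 \right)}} = \sqrt{477246 + 352} = \sqrt{477598}$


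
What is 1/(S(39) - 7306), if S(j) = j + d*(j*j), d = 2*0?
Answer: -1/7267 ≈ -0.00013761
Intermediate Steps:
d = 0
S(j) = j (S(j) = j + 0*(j*j) = j + 0*j**2 = j + 0 = j)
1/(S(39) - 7306) = 1/(39 - 7306) = 1/(-7267) = -1/7267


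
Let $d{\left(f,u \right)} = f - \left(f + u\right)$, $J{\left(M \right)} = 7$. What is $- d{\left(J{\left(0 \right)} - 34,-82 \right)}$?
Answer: $-82$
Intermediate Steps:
$d{\left(f,u \right)} = - u$ ($d{\left(f,u \right)} = f - \left(f + u\right) = - u$)
$- d{\left(J{\left(0 \right)} - 34,-82 \right)} = - \left(-1\right) \left(-82\right) = \left(-1\right) 82 = -82$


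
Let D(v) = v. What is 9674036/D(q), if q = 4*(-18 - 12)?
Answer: -2418509/30 ≈ -80617.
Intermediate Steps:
q = -120 (q = 4*(-30) = -120)
9674036/D(q) = 9674036/(-120) = 9674036*(-1/120) = -2418509/30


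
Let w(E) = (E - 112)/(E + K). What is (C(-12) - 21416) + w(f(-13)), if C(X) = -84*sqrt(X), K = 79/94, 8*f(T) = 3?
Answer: -9829083/457 - 168*I*sqrt(3) ≈ -21508.0 - 290.98*I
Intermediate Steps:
f(T) = 3/8 (f(T) = (1/8)*3 = 3/8)
K = 79/94 (K = 79*(1/94) = 79/94 ≈ 0.84043)
w(E) = (-112 + E)/(79/94 + E) (w(E) = (E - 112)/(E + 79/94) = (-112 + E)/(79/94 + E))
(C(-12) - 21416) + w(f(-13)) = (-168*I*sqrt(3) - 21416) + 94*(-112 + 3/8)/(79 + 94*(3/8)) = (-168*I*sqrt(3) - 21416) + 94*(-893/8)/(79 + 141/4) = (-168*I*sqrt(3) - 21416) + 94*(-893/8)/(457/4) = (-21416 - 168*I*sqrt(3)) + 94*(4/457)*(-893/8) = (-21416 - 168*I*sqrt(3)) - 41971/457 = -9829083/457 - 168*I*sqrt(3)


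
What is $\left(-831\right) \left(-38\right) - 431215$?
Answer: $-399637$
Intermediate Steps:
$\left(-831\right) \left(-38\right) - 431215 = 31578 - 431215 = -399637$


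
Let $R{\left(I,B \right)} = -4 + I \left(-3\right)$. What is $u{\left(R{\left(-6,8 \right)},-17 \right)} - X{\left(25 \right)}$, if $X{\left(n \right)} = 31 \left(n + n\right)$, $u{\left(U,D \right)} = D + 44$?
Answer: $-1523$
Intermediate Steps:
$R{\left(I,B \right)} = -4 - 3 I$
$u{\left(U,D \right)} = 44 + D$
$X{\left(n \right)} = 62 n$ ($X{\left(n \right)} = 31 \cdot 2 n = 62 n$)
$u{\left(R{\left(-6,8 \right)},-17 \right)} - X{\left(25 \right)} = \left(44 - 17\right) - 62 \cdot 25 = 27 - 1550 = -1523$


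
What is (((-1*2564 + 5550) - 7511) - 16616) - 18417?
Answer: -39558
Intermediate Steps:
(((-1*2564 + 5550) - 7511) - 16616) - 18417 = (((-2564 + 5550) - 7511) - 16616) - 18417 = ((2986 - 7511) - 16616) - 18417 = (-4525 - 16616) - 18417 = -21141 - 18417 = -39558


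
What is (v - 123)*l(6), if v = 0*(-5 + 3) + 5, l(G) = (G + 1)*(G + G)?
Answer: -9912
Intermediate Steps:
l(G) = 2*G*(1 + G) (l(G) = (1 + G)*(2*G) = 2*G*(1 + G))
v = 5 (v = 0*(-2) + 5 = 0 + 5 = 5)
(v - 123)*l(6) = (5 - 123)*(2*6*(1 + 6)) = -236*6*7 = -118*84 = -9912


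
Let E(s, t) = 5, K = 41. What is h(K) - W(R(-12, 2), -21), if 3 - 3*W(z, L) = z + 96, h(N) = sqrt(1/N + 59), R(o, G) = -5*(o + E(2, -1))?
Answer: 128/3 + 22*sqrt(205)/41 ≈ 50.349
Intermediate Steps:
R(o, G) = -25 - 5*o (R(o, G) = -5*(o + 5) = -5*(5 + o) = -25 - 5*o)
h(N) = sqrt(59 + 1/N)
W(z, L) = -31 - z/3 (W(z, L) = 1 - (z + 96)/3 = 1 - (96 + z)/3 = 1 + (-32 - z/3) = -31 - z/3)
h(K) - W(R(-12, 2), -21) = sqrt(59 + 1/41) - (-31 - (-25 - 5*(-12))/3) = sqrt(59 + 1/41) - (-31 - (-25 + 60)/3) = sqrt(2420/41) - (-31 - 1/3*35) = 22*sqrt(205)/41 - (-31 - 35/3) = 22*sqrt(205)/41 - 1*(-128/3) = 22*sqrt(205)/41 + 128/3 = 128/3 + 22*sqrt(205)/41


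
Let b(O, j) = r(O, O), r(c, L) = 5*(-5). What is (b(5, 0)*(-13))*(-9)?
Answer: -2925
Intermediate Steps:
r(c, L) = -25
b(O, j) = -25
(b(5, 0)*(-13))*(-9) = -25*(-13)*(-9) = 325*(-9) = -2925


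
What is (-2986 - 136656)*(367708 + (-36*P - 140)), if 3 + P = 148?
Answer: -50598999416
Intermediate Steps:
P = 145 (P = -3 + 148 = 145)
(-2986 - 136656)*(367708 + (-36*P - 140)) = (-2986 - 136656)*(367708 + (-36*145 - 140)) = -139642*(367708 + (-5220 - 140)) = -139642*(367708 - 5360) = -139642*362348 = -50598999416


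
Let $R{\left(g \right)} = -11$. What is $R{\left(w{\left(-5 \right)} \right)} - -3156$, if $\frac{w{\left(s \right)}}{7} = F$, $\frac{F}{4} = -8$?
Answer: $3145$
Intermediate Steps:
$F = -32$ ($F = 4 \left(-8\right) = -32$)
$w{\left(s \right)} = -224$ ($w{\left(s \right)} = 7 \left(-32\right) = -224$)
$R{\left(w{\left(-5 \right)} \right)} - -3156 = -11 - -3156 = -11 + 3156 = 3145$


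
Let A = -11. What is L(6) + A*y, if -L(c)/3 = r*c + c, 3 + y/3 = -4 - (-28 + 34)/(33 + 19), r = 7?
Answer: 2361/26 ≈ 90.808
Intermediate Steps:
y = -555/26 (y = -9 + 3*(-4 - (-28 + 34)/(33 + 19)) = -9 + 3*(-4 - 6/52) = -9 + 3*(-4 - 1*3/26) = -9 + 3*(-4 - 3/26) = -9 + 3*(-107/26) = -9 - 321/26 = -555/26 ≈ -21.346)
L(c) = -24*c (L(c) = -3*(7*c + c) = -24*c)
L(6) + A*y = -24*6 - 11*(-555/26) = -144 + 6105/26 = 2361/26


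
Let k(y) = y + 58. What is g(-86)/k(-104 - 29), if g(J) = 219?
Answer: -73/25 ≈ -2.9200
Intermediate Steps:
k(y) = 58 + y
g(-86)/k(-104 - 29) = 219/(58 + (-104 - 29)) = 219/(58 - 133) = 219/(-75) = 219*(-1/75) = -73/25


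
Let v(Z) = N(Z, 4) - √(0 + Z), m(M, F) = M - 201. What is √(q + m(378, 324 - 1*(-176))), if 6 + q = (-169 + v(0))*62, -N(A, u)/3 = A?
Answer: I*√10307 ≈ 101.52*I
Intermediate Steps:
N(A, u) = -3*A
m(M, F) = -201 + M
v(Z) = -√Z - 3*Z (v(Z) = -3*Z - √(0 + Z) = -3*Z - √Z = -√Z - 3*Z)
q = -10484 (q = -6 + (-169 + (-√0 - 3*0))*62 = -6 + (-169 + (-1*0 + 0))*62 = -6 + (-169 + (0 + 0))*62 = -6 + (-169 + 0)*62 = -6 - 169*62 = -6 - 10478 = -10484)
√(q + m(378, 324 - 1*(-176))) = √(-10484 + (-201 + 378)) = √(-10484 + 177) = √(-10307) = I*√10307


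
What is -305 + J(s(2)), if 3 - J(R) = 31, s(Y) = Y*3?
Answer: -333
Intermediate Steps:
s(Y) = 3*Y
J(R) = -28 (J(R) = 3 - 1*31 = 3 - 31 = -28)
-305 + J(s(2)) = -305 - 28 = -333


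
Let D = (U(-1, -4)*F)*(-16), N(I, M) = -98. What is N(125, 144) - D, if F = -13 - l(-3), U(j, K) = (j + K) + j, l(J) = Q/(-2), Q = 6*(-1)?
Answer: 1438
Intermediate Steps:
Q = -6
l(J) = 3 (l(J) = -6/(-2) = -6*(-½) = 3)
U(j, K) = K + 2*j (U(j, K) = (K + j) + j = K + 2*j)
F = -16 (F = -13 - 1*3 = -13 - 3 = -16)
D = -1536 (D = ((-4 + 2*(-1))*(-16))*(-16) = ((-4 - 2)*(-16))*(-16) = -6*(-16)*(-16) = 96*(-16) = -1536)
N(125, 144) - D = -98 - 1*(-1536) = -98 + 1536 = 1438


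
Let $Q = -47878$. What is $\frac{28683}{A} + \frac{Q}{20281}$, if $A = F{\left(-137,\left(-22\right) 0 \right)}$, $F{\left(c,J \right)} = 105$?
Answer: $\frac{192230911}{709835} \approx 270.81$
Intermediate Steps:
$A = 105$
$\frac{28683}{A} + \frac{Q}{20281} = \frac{28683}{105} - \frac{47878}{20281} = 28683 \cdot \frac{1}{105} - \frac{47878}{20281} = \frac{9561}{35} - \frac{47878}{20281} = \frac{192230911}{709835}$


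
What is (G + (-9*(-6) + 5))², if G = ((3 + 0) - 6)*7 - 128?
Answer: 8100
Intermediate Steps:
G = -149 (G = (3 - 6)*7 - 128 = -3*7 - 128 = -21 - 128 = -149)
(G + (-9*(-6) + 5))² = (-149 + (-9*(-6) + 5))² = (-149 + (54 + 5))² = (-149 + 59)² = (-90)² = 8100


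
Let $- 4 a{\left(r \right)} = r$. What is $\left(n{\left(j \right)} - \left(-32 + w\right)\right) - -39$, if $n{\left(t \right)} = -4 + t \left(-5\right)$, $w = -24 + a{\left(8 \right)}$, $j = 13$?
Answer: $28$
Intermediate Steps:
$a{\left(r \right)} = - \frac{r}{4}$
$w = -26$ ($w = -24 - 2 = -26$)
$n{\left(t \right)} = -4 - 5 t$
$\left(n{\left(j \right)} - \left(-32 + w\right)\right) - -39 = \left(\left(-4 - 65\right) - \left(-32 - 26\right)\right) - -39 = \left(\left(-4 - 65\right) - -58\right) + 39 = \left(-69 + 58\right) + 39 = -11 + 39 = 28$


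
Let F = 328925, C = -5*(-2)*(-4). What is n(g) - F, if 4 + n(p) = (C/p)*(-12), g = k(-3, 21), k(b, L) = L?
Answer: -2302343/7 ≈ -3.2891e+5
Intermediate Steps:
C = -40 (C = 10*(-4) = -40)
g = 21
n(p) = -4 + 480/p (n(p) = -4 - 40/p*(-12) = -4 + 480/p)
n(g) - F = (-4 + 480/21) - 1*328925 = (-4 + 480*(1/21)) - 328925 = (-4 + 160/7) - 328925 = 132/7 - 328925 = -2302343/7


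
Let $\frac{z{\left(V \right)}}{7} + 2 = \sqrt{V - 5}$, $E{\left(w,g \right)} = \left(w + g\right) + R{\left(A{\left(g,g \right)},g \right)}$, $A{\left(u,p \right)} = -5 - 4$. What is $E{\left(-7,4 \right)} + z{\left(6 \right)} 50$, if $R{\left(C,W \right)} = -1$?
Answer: $-354$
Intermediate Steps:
$A{\left(u,p \right)} = -9$ ($A{\left(u,p \right)} = -5 - 4 = -9$)
$E{\left(w,g \right)} = -1 + g + w$ ($E{\left(w,g \right)} = \left(w + g\right) - 1 = \left(g + w\right) - 1 = -1 + g + w$)
$z{\left(V \right)} = -14 + 7 \sqrt{-5 + V}$ ($z{\left(V \right)} = -14 + 7 \sqrt{V - 5} = -14 + 7 \sqrt{-5 + V}$)
$E{\left(-7,4 \right)} + z{\left(6 \right)} 50 = \left(-1 + 4 - 7\right) + \left(-14 + 7 \sqrt{-5 + 6}\right) 50 = -4 + \left(-14 + 7 \sqrt{1}\right) 50 = -4 + \left(-14 + 7 \cdot 1\right) 50 = -4 + \left(-14 + 7\right) 50 = -4 - 350 = -354$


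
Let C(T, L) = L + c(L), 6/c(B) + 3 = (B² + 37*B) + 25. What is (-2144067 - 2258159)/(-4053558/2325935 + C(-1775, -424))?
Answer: 168037013320328410/16250991321617 ≈ 10340.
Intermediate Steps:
c(B) = 6/(22 + B² + 37*B) (c(B) = 6/(-3 + ((B² + 37*B) + 25)) = 6/(-3 + (25 + B² + 37*B)) = 6/(22 + B² + 37*B))
C(T, L) = L + 6/(22 + L² + 37*L)
(-2144067 - 2258159)/(-4053558/2325935 + C(-1775, -424)) = (-2144067 - 2258159)/(-4053558/2325935 + (-424 + 6/(22 + (-424)² + 37*(-424)))) = -4402226/(-4053558*1/2325935 + (-424 + 6/(22 + 179776 - 15688))) = -4402226/(-4053558/2325935 + (-424 + 6/164110)) = -4402226/(-4053558/2325935 + (-424 + 6*(1/164110))) = -4402226/(-4053558/2325935 + (-424 + 3/82055)) = -4402226/(-4053558/2325935 - 34791317/82055) = -4402226/(-16250991321617/38170919285) = -4402226*(-38170919285/16250991321617) = 168037013320328410/16250991321617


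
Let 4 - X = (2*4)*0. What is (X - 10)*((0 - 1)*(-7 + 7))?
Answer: 0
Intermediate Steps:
X = 4 (X = 4 - 2*4*0 = 4 - 8*0 = 4 - 1*0 = 4 + 0 = 4)
(X - 10)*((0 - 1)*(-7 + 7)) = (4 - 10)*((0 - 1)*(-7 + 7)) = -(-6)*0 = -6*0 = 0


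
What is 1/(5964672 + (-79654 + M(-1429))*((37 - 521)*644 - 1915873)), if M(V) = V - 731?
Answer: 1/182252294838 ≈ 5.4869e-12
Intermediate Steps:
M(V) = -731 + V
1/(5964672 + (-79654 + M(-1429))*((37 - 521)*644 - 1915873)) = 1/(5964672 + (-79654 + (-731 - 1429))*((37 - 521)*644 - 1915873)) = 1/(5964672 + (-79654 - 2160)*(-484*644 - 1915873)) = 1/(5964672 - 81814*(-311696 - 1915873)) = 1/(5964672 - 81814*(-2227569)) = 1/(5964672 + 182246330166) = 1/182252294838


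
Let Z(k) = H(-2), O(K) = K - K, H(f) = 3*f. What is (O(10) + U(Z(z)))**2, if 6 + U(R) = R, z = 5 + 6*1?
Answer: 144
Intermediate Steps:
z = 11 (z = 5 + 6 = 11)
O(K) = 0
Z(k) = -6 (Z(k) = 3*(-2) = -6)
U(R) = -6 + R
(O(10) + U(Z(z)))**2 = (0 + (-6 - 6))**2 = (0 - 12)**2 = (-12)**2 = 144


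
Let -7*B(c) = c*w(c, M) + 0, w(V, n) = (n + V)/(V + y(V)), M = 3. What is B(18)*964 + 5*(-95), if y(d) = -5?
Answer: -58231/13 ≈ -4479.3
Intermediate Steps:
w(V, n) = (V + n)/(-5 + V) (w(V, n) = (n + V)/(V - 5) = (V + n)/(-5 + V))
B(c) = -c*(3 + c)/(7*(-5 + c)) (B(c) = -(c*((c + 3)/(-5 + c)) + 0)/7 = -(c*((3 + c)/(-5 + c)) + 0)/7 = -(c*(3 + c)/(-5 + c) + 0)/7 = -c*(3 + c)/(7*(-5 + c)))
B(18)*964 + 5*(-95) = -1*18*(3 + 18)/(-35 + 7*18)*964 + 5*(-95) = -1*18*21/(-35 + 126)*964 - 475 = -1*18*21/91*964 - 475 = -1*18*1/91*21*964 - 475 = -54/13*964 - 475 = -52056/13 - 475 = -58231/13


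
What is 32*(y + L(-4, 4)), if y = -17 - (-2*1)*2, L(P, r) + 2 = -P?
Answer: -352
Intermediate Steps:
L(P, r) = -2 - P
y = -13 (y = -17 - (-2)*2 = -17 - 1*(-4) = -17 + 4 = -13)
32*(y + L(-4, 4)) = 32*(-13 + (-2 - 1*(-4))) = 32*(-13 + (-2 + 4)) = 32*(-13 + 2) = 32*(-11) = -352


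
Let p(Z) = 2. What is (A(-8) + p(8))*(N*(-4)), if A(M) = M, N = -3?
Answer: -72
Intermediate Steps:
(A(-8) + p(8))*(N*(-4)) = (-8 + 2)*(-3*(-4)) = -6*12 = -72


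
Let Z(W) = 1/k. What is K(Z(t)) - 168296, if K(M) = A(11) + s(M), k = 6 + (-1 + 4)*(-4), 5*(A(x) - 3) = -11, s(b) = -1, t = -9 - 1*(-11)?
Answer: -841481/5 ≈ -1.6830e+5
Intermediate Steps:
t = 2 (t = -9 + 11 = 2)
A(x) = ⅘ (A(x) = 3 + (⅕)*(-11) = 3 - 11/5 = ⅘)
k = -6 (k = 6 + 3*(-4) = 6 - 12 = -6)
Z(W) = -⅙ (Z(W) = 1/(-6) = -⅙)
K(M) = -⅕ (K(M) = ⅘ - 1 = -⅕)
K(Z(t)) - 168296 = -⅕ - 168296 = -841481/5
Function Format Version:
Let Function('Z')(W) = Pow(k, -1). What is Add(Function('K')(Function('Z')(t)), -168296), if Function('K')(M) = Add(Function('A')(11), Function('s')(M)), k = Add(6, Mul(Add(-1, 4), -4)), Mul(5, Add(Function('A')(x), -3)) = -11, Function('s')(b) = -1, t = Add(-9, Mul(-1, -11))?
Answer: Rational(-841481, 5) ≈ -1.6830e+5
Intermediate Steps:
t = 2 (t = Add(-9, 11) = 2)
Function('A')(x) = Rational(4, 5) (Function('A')(x) = Add(3, Mul(Rational(1, 5), -11)) = Add(3, Rational(-11, 5)) = Rational(4, 5))
k = -6 (k = Add(6, Mul(3, -4)) = Add(6, -12) = -6)
Function('Z')(W) = Rational(-1, 6) (Function('Z')(W) = Pow(-6, -1) = Rational(-1, 6))
Function('K')(M) = Rational(-1, 5) (Function('K')(M) = Add(Rational(4, 5), -1) = Rational(-1, 5))
Add(Function('K')(Function('Z')(t)), -168296) = Add(Rational(-1, 5), -168296) = Rational(-841481, 5)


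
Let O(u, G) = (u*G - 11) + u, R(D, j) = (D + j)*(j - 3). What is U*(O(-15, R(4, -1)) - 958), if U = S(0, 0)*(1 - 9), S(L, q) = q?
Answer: 0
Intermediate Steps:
R(D, j) = (-3 + j)*(D + j) (R(D, j) = (D + j)*(-3 + j) = (-3 + j)*(D + j))
U = 0 (U = 0*(1 - 9) = 0*(-8) = 0)
O(u, G) = -11 + u + G*u (O(u, G) = (G*u - 11) + u = (-11 + G*u) + u = -11 + u + G*u)
U*(O(-15, R(4, -1)) - 958) = 0*((-11 - 15 + ((-1)² - 3*4 - 3*(-1) + 4*(-1))*(-15)) - 958) = 0*((-11 - 15 + (1 - 12 + 3 - 4)*(-15)) - 958) = 0*((-11 - 15 - 12*(-15)) - 958) = 0*((-11 - 15 + 180) - 958) = 0*(154 - 958) = 0*(-804) = 0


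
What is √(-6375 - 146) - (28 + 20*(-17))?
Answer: 312 + I*√6521 ≈ 312.0 + 80.753*I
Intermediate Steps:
√(-6375 - 146) - (28 + 20*(-17)) = √(-6521) - (28 - 340) = I*√6521 - 1*(-312) = I*√6521 + 312 = 312 + I*√6521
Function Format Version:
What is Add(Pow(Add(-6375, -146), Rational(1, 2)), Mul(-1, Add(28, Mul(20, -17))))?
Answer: Add(312, Mul(I, Pow(6521, Rational(1, 2)))) ≈ Add(312.00, Mul(80.753, I))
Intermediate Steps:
Add(Pow(Add(-6375, -146), Rational(1, 2)), Mul(-1, Add(28, Mul(20, -17)))) = Add(Pow(-6521, Rational(1, 2)), Mul(-1, Add(28, -340))) = Add(Mul(I, Pow(6521, Rational(1, 2))), Mul(-1, -312)) = Add(Mul(I, Pow(6521, Rational(1, 2))), 312) = Add(312, Mul(I, Pow(6521, Rational(1, 2))))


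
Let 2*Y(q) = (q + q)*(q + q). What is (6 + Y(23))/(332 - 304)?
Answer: 38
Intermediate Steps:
Y(q) = 2*q**2 (Y(q) = ((q + q)*(q + q))/2 = ((2*q)*(2*q))/2 = (4*q**2)/2 = 2*q**2)
(6 + Y(23))/(332 - 304) = (6 + 2*23**2)/(332 - 304) = (6 + 2*529)/28 = (6 + 1058)*(1/28) = 1064*(1/28) = 38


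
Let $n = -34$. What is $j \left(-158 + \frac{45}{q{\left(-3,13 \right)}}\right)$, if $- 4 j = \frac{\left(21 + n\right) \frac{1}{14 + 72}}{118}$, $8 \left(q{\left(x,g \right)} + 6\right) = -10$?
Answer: $- \frac{30953}{588584} \approx -0.052589$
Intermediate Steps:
$q{\left(x,g \right)} = - \frac{29}{4}$ ($q{\left(x,g \right)} = -6 + \frac{1}{8} \left(-10\right) = -6 - \frac{5}{4} = - \frac{29}{4}$)
$j = \frac{13}{40592}$ ($j = - \frac{\frac{21 - 34}{14 + 72} \cdot \frac{1}{118}}{4} = - \frac{- \frac{13}{86} \cdot \frac{1}{118}}{4} = - \frac{\left(-13\right) \frac{1}{86} \cdot \frac{1}{118}}{4} = - \frac{\left(- \frac{13}{86}\right) \frac{1}{118}}{4} = \left(- \frac{1}{4}\right) \left(- \frac{13}{10148}\right) = \frac{13}{40592} \approx 0.00032026$)
$j \left(-158 + \frac{45}{q{\left(-3,13 \right)}}\right) = \frac{13 \left(-158 + \frac{45}{- \frac{29}{4}}\right)}{40592} = \frac{13 \left(-158 + 45 \left(- \frac{4}{29}\right)\right)}{40592} = \frac{13 \left(-158 - \frac{180}{29}\right)}{40592} = \frac{13}{40592} \left(- \frac{4762}{29}\right) = - \frac{30953}{588584}$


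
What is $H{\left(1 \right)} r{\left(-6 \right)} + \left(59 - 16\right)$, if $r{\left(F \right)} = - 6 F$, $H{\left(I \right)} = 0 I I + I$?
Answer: $79$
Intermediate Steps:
$H{\left(I \right)} = I$ ($H{\left(I \right)} = 0 I^{2} + I = 0 + I = I$)
$H{\left(1 \right)} r{\left(-6 \right)} + \left(59 - 16\right) = 1 \left(\left(-6\right) \left(-6\right)\right) + \left(59 - 16\right) = 1 \cdot 36 + \left(59 - 16\right) = 36 + 43 = 79$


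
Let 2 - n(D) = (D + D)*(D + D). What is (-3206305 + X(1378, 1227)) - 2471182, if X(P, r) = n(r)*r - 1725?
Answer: -7394813090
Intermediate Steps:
n(D) = 2 - 4*D² (n(D) = 2 - (D + D)*(D + D) = 2 - 2*D*2*D = 2 - 4*D²)
X(P, r) = -1725 + r*(2 - 4*r²) (X(P, r) = (2 - 4*r²)*r - 1725 = r*(2 - 4*r²) - 1725 = -1725 + r*(2 - 4*r²))
(-3206305 + X(1378, 1227)) - 2471182 = (-3206305 + (-1725 - 4*1227³ + 2*1227)) - 2471182 = (-3206305 + (-1725 - 4*1847284083 + 2454)) - 2471182 = (-3206305 + (-1725 - 7389136332 + 2454)) - 2471182 = (-3206305 - 7389135603) - 2471182 = -7392341908 - 2471182 = -7394813090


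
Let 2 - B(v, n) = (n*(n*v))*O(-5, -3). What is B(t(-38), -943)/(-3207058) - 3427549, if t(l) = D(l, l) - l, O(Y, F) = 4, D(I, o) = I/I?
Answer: -5496104859000/1603529 ≈ -3.4275e+6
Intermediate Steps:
D(I, o) = 1
t(l) = 1 - l
B(v, n) = 2 - 4*v*n² (B(v, n) = 2 - n*(n*v)*4 = 2 - v*n²*4 = 2 - 4*v*n²)
B(t(-38), -943)/(-3207058) - 3427549 = (2 - 4*(1 - 1*(-38))*(-943)²)/(-3207058) - 3427549 = (2 - 4*(1 + 38)*889249)*(-1/3207058) - 3427549 = (2 - 4*39*889249)*(-1/3207058) - 3427549 = (2 - 138722844)*(-1/3207058) - 3427549 = -138722842*(-1/3207058) - 3427549 = 69361421/1603529 - 3427549 = -5496104859000/1603529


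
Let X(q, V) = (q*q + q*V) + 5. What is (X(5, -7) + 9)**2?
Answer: 16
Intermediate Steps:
X(q, V) = 5 + q**2 + V*q (X(q, V) = (q**2 + V*q) + 5 = 5 + q**2 + V*q)
(X(5, -7) + 9)**2 = ((5 + 5**2 - 7*5) + 9)**2 = ((5 + 25 - 35) + 9)**2 = (-5 + 9)**2 = 4**2 = 16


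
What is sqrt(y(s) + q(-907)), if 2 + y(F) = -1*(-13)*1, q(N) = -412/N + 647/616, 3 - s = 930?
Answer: sqrt(975853782134)/279356 ≈ 3.5362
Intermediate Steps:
s = -927 (s = 3 - 1*930 = 3 - 930 = -927)
q(N) = 647/616 - 412/N (q(N) = -412/N + 647*(1/616) = -412/N + 647/616 = 647/616 - 412/N)
y(F) = 11 (y(F) = -2 - 1*(-13)*1 = -2 + 13*1 = -2 + 13 = 11)
sqrt(y(s) + q(-907)) = sqrt(11 + (647/616 - 412/(-907))) = sqrt(11 + (647/616 - 412*(-1/907))) = sqrt(11 + (647/616 + 412/907)) = sqrt(11 + 840621/558712) = sqrt(6986453/558712) = sqrt(975853782134)/279356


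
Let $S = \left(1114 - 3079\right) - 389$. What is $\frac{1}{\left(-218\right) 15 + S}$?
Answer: $- \frac{1}{5624} \approx -0.00017781$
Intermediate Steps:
$S = -2354$ ($S = -1965 - 389 = -2354$)
$\frac{1}{\left(-218\right) 15 + S} = \frac{1}{\left(-218\right) 15 - 2354} = \frac{1}{-3270 - 2354} = \frac{1}{-5624} = - \frac{1}{5624}$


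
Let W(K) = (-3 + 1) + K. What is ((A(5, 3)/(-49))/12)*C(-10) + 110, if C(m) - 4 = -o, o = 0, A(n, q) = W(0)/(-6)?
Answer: 48509/441 ≈ 110.00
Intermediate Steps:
W(K) = -2 + K
A(n, q) = ⅓ (A(n, q) = (-2 + 0)/(-6) = -2*(-⅙) = ⅓)
C(m) = 4 (C(m) = 4 - 1*0 = 4 + 0 = 4)
((A(5, 3)/(-49))/12)*C(-10) + 110 = (((⅓)/(-49))/12)*4 + 110 = (((⅓)*(-1/49))*(1/12))*4 + 110 = -1/147*1/12*4 + 110 = -1/1764*4 + 110 = -1/441 + 110 = 48509/441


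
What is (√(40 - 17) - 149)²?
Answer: (149 - √23)² ≈ 20795.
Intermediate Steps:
(√(40 - 17) - 149)² = (√23 - 149)² = (-149 + √23)²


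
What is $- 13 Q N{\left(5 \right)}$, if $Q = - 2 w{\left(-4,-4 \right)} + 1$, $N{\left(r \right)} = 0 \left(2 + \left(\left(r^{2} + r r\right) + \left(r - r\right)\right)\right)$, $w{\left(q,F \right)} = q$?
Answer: $0$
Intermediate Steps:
$N{\left(r \right)} = 0$ ($N{\left(r \right)} = 0 \left(2 + \left(\left(r^{2} + r^{2}\right) + 0\right)\right) = 0 \left(2 + \left(2 r^{2} + 0\right)\right) = 0 \left(2 + 2 r^{2}\right) = 0$)
$Q = 9$ ($Q = \left(-2\right) \left(-4\right) + 1 = 8 + 1 = 9$)
$- 13 Q N{\left(5 \right)} = \left(-13\right) 9 \cdot 0 = \left(-117\right) 0 = 0$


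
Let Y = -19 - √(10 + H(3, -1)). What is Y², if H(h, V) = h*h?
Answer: (19 + √19)² ≈ 545.64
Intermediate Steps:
H(h, V) = h²
Y = -19 - √19 (Y = -19 - √(10 + 3²) = -19 - √(10 + 9) = -19 - √19 ≈ -23.359)
Y² = (-19 - √19)²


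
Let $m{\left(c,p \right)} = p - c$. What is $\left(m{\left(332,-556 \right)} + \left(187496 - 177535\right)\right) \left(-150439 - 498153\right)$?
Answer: $-5884675216$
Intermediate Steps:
$\left(m{\left(332,-556 \right)} + \left(187496 - 177535\right)\right) \left(-150439 - 498153\right) = \left(\left(-556 - 332\right) + \left(187496 - 177535\right)\right) \left(-150439 - 498153\right) = \left(\left(-556 - 332\right) + \left(187496 - 177535\right)\right) \left(-648592\right) = \left(-888 + 9961\right) \left(-648592\right) = 9073 \left(-648592\right) = -5884675216$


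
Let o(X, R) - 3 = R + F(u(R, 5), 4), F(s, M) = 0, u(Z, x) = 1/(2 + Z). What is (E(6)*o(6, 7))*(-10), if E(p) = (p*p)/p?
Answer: -600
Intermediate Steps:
E(p) = p (E(p) = p²/p = p)
o(X, R) = 3 + R (o(X, R) = 3 + (R + 0) = 3 + R)
(E(6)*o(6, 7))*(-10) = (6*(3 + 7))*(-10) = (6*10)*(-10) = 60*(-10) = -600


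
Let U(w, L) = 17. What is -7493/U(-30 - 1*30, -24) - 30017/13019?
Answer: -98061656/221323 ≈ -443.07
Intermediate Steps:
-7493/U(-30 - 1*30, -24) - 30017/13019 = -7493/17 - 30017/13019 = -98061656/221323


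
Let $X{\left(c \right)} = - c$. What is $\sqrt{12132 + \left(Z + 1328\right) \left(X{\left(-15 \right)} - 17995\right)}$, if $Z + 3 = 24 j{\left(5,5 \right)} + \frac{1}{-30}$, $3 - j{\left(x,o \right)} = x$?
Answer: $\frac{i \sqrt{206529558}}{3} \approx 4790.4 i$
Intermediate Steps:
$j{\left(x,o \right)} = 3 - x$
$Z = - \frac{1531}{30}$ ($Z = -3 + \left(24 \left(3 - 5\right) + \frac{1}{-30}\right) = -3 + \left(24 \left(3 - 5\right) - \frac{1}{30}\right) = -3 + \left(24 \left(-2\right) - \frac{1}{30}\right) = -3 - \frac{1441}{30} = - \frac{1531}{30} \approx -51.033$)
$\sqrt{12132 + \left(Z + 1328\right) \left(X{\left(-15 \right)} - 17995\right)} = \sqrt{12132 + \left(- \frac{1531}{30} + 1328\right) \left(\left(-1\right) \left(-15\right) - 17995\right)} = \sqrt{12132 + \frac{38309 \left(15 - 17995\right)}{30}} = \sqrt{12132 + \frac{38309}{30} \left(-17980\right)} = \sqrt{12132 - \frac{68879582}{3}} = \sqrt{- \frac{68843186}{3}} = \frac{i \sqrt{206529558}}{3}$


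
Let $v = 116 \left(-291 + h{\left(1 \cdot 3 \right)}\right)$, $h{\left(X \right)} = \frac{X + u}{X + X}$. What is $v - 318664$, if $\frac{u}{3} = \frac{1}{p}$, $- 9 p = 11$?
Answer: $- \frac{3876504}{11} \approx -3.5241 \cdot 10^{5}$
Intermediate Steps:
$p = - \frac{11}{9}$ ($p = \left(- \frac{1}{9}\right) 11 = - \frac{11}{9} \approx -1.2222$)
$u = - \frac{27}{11}$ ($u = \frac{3}{- \frac{11}{9}} = 3 \left(- \frac{9}{11}\right) = - \frac{27}{11} \approx -2.4545$)
$h{\left(X \right)} = \frac{- \frac{27}{11} + X}{2 X}$ ($h{\left(X \right)} = \frac{X - \frac{27}{11}}{X + X} = \frac{- \frac{27}{11} + X}{2 X}$)
$v = - \frac{371200}{11}$ ($v = 116 \left(-291 + \frac{-27 + 11 \cdot 1 \cdot 3}{22 \cdot 1 \cdot 3}\right) = 116 \left(-291 + \frac{-27 + 11 \cdot 3}{22 \cdot 3}\right) = 116 \left(-291 + \frac{1}{22} \cdot \frac{1}{3} \left(-27 + 33\right)\right) = 116 \left(-291 + \frac{1}{22} \cdot \frac{1}{3} \cdot 6\right) = 116 \left(-291 + \frac{1}{11}\right) = 116 \left(- \frac{3200}{11}\right) = - \frac{371200}{11} \approx -33745.0$)
$v - 318664 = - \frac{371200}{11} - 318664 = - \frac{3876504}{11}$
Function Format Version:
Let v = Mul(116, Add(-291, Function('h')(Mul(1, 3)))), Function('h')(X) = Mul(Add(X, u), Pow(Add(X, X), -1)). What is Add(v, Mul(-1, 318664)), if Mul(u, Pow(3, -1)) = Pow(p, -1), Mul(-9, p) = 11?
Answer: Rational(-3876504, 11) ≈ -3.5241e+5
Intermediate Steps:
p = Rational(-11, 9) (p = Mul(Rational(-1, 9), 11) = Rational(-11, 9) ≈ -1.2222)
u = Rational(-27, 11) (u = Mul(3, Pow(Rational(-11, 9), -1)) = Mul(3, Rational(-9, 11)) = Rational(-27, 11) ≈ -2.4545)
Function('h')(X) = Mul(Rational(1, 2), Pow(X, -1), Add(Rational(-27, 11), X)) (Function('h')(X) = Mul(Add(X, Rational(-27, 11)), Pow(Add(X, X), -1)) = Mul(Add(Rational(-27, 11), X), Pow(Mul(2, X), -1)) = Mul(Add(Rational(-27, 11), X), Mul(Rational(1, 2), Pow(X, -1))) = Mul(Rational(1, 2), Pow(X, -1), Add(Rational(-27, 11), X)))
v = Rational(-371200, 11) (v = Mul(116, Add(-291, Mul(Rational(1, 22), Pow(Mul(1, 3), -1), Add(-27, Mul(11, Mul(1, 3)))))) = Mul(116, Add(-291, Mul(Rational(1, 22), Pow(3, -1), Add(-27, Mul(11, 3))))) = Mul(116, Add(-291, Mul(Rational(1, 22), Rational(1, 3), Add(-27, 33)))) = Mul(116, Add(-291, Mul(Rational(1, 22), Rational(1, 3), 6))) = Mul(116, Add(-291, Rational(1, 11))) = Mul(116, Rational(-3200, 11)) = Rational(-371200, 11) ≈ -33745.)
Add(v, Mul(-1, 318664)) = Add(Rational(-371200, 11), Mul(-1, 318664)) = Add(Rational(-371200, 11), -318664) = Rational(-3876504, 11)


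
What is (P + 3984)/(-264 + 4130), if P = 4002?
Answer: 3993/1933 ≈ 2.0657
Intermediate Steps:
(P + 3984)/(-264 + 4130) = (4002 + 3984)/(-264 + 4130) = 7986/3866 = 7986*(1/3866) = 3993/1933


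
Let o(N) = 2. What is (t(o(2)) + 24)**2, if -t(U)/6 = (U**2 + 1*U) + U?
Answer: 576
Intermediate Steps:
t(U) = -12*U - 6*U**2 (t(U) = -6*((U**2 + 1*U) + U) = -6*((U**2 + U) + U) = -6*((U + U**2) + U) = -6*(U**2 + 2*U) = -12*U - 6*U**2)
(t(o(2)) + 24)**2 = (-6*2*(2 + 2) + 24)**2 = (-6*2*4 + 24)**2 = (-48 + 24)**2 = (-24)**2 = 576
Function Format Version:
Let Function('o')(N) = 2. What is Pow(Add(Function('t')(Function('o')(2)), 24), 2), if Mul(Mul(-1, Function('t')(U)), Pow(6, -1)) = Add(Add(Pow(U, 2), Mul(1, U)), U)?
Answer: 576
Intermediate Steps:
Function('t')(U) = Add(Mul(-12, U), Mul(-6, Pow(U, 2))) (Function('t')(U) = Mul(-6, Add(Add(Pow(U, 2), Mul(1, U)), U)) = Mul(-6, Add(Add(Pow(U, 2), U), U)) = Mul(-6, Add(Add(U, Pow(U, 2)), U)) = Mul(-6, Add(Pow(U, 2), Mul(2, U))) = Add(Mul(-12, U), Mul(-6, Pow(U, 2))))
Pow(Add(Function('t')(Function('o')(2)), 24), 2) = Pow(Add(Mul(-6, 2, Add(2, 2)), 24), 2) = Pow(Add(Mul(-6, 2, 4), 24), 2) = Pow(Add(-48, 24), 2) = Pow(-24, 2) = 576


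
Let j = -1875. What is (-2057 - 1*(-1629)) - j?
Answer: 1447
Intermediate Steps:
(-2057 - 1*(-1629)) - j = (-2057 - 1*(-1629)) - 1*(-1875) = (-2057 + 1629) + 1875 = -428 + 1875 = 1447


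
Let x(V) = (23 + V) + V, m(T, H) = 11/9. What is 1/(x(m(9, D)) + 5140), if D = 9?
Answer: 9/46489 ≈ 0.00019359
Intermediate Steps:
m(T, H) = 11/9 (m(T, H) = 11*(⅑) = 11/9)
x(V) = 23 + 2*V
1/(x(m(9, D)) + 5140) = 1/((23 + 2*(11/9)) + 5140) = 1/((23 + 22/9) + 5140) = 1/(229/9 + 5140) = 1/(46489/9) = 9/46489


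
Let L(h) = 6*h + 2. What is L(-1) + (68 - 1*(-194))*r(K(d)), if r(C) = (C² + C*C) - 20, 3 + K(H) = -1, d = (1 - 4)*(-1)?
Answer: 3140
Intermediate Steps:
d = 3 (d = -3*(-1) = 3)
K(H) = -4 (K(H) = -3 - 1 = -4)
r(C) = -20 + 2*C² (r(C) = (C² + C²) - 20 = 2*C² - 20 = -20 + 2*C²)
L(h) = 2 + 6*h
L(-1) + (68 - 1*(-194))*r(K(d)) = (2 + 6*(-1)) + (68 - 1*(-194))*(-20 + 2*(-4)²) = (2 - 6) + (68 + 194)*(-20 + 2*16) = -4 + 262*(-20 + 32) = -4 + 262*12 = -4 + 3144 = 3140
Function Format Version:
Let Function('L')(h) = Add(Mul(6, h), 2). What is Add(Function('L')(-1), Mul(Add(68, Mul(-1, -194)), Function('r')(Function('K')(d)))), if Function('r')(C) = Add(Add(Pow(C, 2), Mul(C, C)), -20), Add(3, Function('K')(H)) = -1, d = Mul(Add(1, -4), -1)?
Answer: 3140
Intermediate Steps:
d = 3 (d = Mul(-3, -1) = 3)
Function('K')(H) = -4 (Function('K')(H) = Add(-3, -1) = -4)
Function('r')(C) = Add(-20, Mul(2, Pow(C, 2))) (Function('r')(C) = Add(Add(Pow(C, 2), Pow(C, 2)), -20) = Add(Mul(2, Pow(C, 2)), -20) = Add(-20, Mul(2, Pow(C, 2))))
Function('L')(h) = Add(2, Mul(6, h))
Add(Function('L')(-1), Mul(Add(68, Mul(-1, -194)), Function('r')(Function('K')(d)))) = Add(Add(2, Mul(6, -1)), Mul(Add(68, Mul(-1, -194)), Add(-20, Mul(2, Pow(-4, 2))))) = Add(Add(2, -6), Mul(Add(68, 194), Add(-20, Mul(2, 16)))) = Add(-4, Mul(262, Add(-20, 32))) = Add(-4, Mul(262, 12)) = Add(-4, 3144) = 3140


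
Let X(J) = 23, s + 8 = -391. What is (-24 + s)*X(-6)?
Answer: -9729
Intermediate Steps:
s = -399 (s = -8 - 391 = -399)
(-24 + s)*X(-6) = (-24 - 399)*23 = -423*23 = -9729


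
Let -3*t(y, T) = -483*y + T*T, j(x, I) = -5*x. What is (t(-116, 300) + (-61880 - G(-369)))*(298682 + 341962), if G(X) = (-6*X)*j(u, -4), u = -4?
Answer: -99194754384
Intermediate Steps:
t(y, T) = 161*y - T²/3 (t(y, T) = -(-483*y + T*T)/3 = -(-483*y + T²)/3 = -(T² - 483*y)/3 = 161*y - T²/3)
G(X) = -120*X (G(X) = (-6*X)*(-5*(-4)) = -6*X*20 = -120*X)
(t(-116, 300) + (-61880 - G(-369)))*(298682 + 341962) = ((161*(-116) - ⅓*300²) + (-61880 - (-120)*(-369)))*(298682 + 341962) = ((-18676 - ⅓*90000) + (-61880 - 1*44280))*640644 = ((-18676 - 30000) + (-61880 - 44280))*640644 = (-48676 - 106160)*640644 = -154836*640644 = -99194754384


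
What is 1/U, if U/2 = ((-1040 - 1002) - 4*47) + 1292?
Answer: -1/1876 ≈ -0.00053305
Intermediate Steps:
U = -1876 (U = 2*(((-1040 - 1002) - 4*47) + 1292) = 2*((-2042 - 188) + 1292) = 2*(-2230 + 1292) = 2*(-938) = -1876)
1/U = 1/(-1876) = -1/1876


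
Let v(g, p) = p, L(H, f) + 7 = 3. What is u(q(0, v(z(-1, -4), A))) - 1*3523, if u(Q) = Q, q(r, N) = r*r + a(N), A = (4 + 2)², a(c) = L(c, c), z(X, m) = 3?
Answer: -3527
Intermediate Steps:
L(H, f) = -4 (L(H, f) = -7 + 3 = -4)
a(c) = -4
A = 36 (A = 6² = 36)
q(r, N) = -4 + r² (q(r, N) = r*r - 4 = r² - 4 = -4 + r²)
u(q(0, v(z(-1, -4), A))) - 1*3523 = (-4 + 0²) - 1*3523 = (-4 + 0) - 3523 = -4 - 3523 = -3527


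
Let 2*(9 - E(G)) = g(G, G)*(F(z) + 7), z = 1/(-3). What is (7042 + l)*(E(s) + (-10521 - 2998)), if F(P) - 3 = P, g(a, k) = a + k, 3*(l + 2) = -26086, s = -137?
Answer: 181542062/9 ≈ 2.0171e+7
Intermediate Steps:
l = -26092/3 (l = -2 + (⅓)*(-26086) = -2 - 26086/3 = -26092/3 ≈ -8697.3)
z = -⅓ (z = 1*(-⅓) = -⅓ ≈ -0.33333)
F(P) = 3 + P
E(G) = 9 - 29*G/3 (E(G) = 9 - (G + G)*((3 - ⅓) + 7)/2 = 9 - 2*G*(8/3 + 7)/2 = 9 - 2*G*29/(2*3) = 9 - 29*G/3)
(7042 + l)*(E(s) + (-10521 - 2998)) = (7042 - 26092/3)*((9 - 29/3*(-137)) + (-10521 - 2998)) = -4966*((9 + 3973/3) - 13519)/3 = -4966*(4000/3 - 13519)/3 = -4966/3*(-36557/3) = 181542062/9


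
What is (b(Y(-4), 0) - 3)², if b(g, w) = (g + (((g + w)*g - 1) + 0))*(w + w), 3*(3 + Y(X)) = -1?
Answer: 9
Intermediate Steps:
Y(X) = -10/3 (Y(X) = -3 + (⅓)*(-1) = -3 - ⅓ = -10/3)
b(g, w) = 2*w*(-1 + g + g*(g + w)) (b(g, w) = (g + ((g*(g + w) - 1) + 0))*(2*w) = (g + ((-1 + g*(g + w)) + 0))*(2*w) = (g + (-1 + g*(g + w)))*(2*w) = (-1 + g + g*(g + w))*(2*w) = 2*w*(-1 + g + g*(g + w)))
(b(Y(-4), 0) - 3)² = (2*0*(-1 - 10/3 + (-10/3)² - 10/3*0) - 3)² = (2*0*(-1 - 10/3 + 100/9 + 0) - 3)² = (2*0*(61/9) - 3)² = (0 - 3)² = (-3)² = 9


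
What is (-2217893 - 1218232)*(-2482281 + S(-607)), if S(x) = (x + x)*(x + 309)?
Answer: 7286333987625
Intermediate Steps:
S(x) = 2*x*(309 + x) (S(x) = (2*x)*(309 + x) = 2*x*(309 + x))
(-2217893 - 1218232)*(-2482281 + S(-607)) = (-2217893 - 1218232)*(-2482281 + 2*(-607)*(309 - 607)) = -3436125*(-2482281 + 2*(-607)*(-298)) = -3436125*(-2482281 + 361772) = -3436125*(-2120509) = 7286333987625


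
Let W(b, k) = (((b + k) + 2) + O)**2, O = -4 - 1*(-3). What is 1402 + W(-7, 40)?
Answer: 2558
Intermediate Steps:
O = -1 (O = -4 + 3 = -1)
W(b, k) = (1 + b + k)**2 (W(b, k) = (((b + k) + 2) - 1)**2 = ((2 + b + k) - 1)**2 = (1 + b + k)**2)
1402 + W(-7, 40) = 1402 + (1 - 7 + 40)**2 = 1402 + 34**2 = 1402 + 1156 = 2558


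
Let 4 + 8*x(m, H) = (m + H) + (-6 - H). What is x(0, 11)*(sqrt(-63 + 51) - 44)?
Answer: 55 - 5*I*sqrt(3)/2 ≈ 55.0 - 4.3301*I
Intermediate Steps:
x(m, H) = -5/4 + m/8 (x(m, H) = -1/2 + ((m + H) + (-6 - H))/8 = -1/2 + ((H + m) + (-6 - H))/8 = -1/2 + (-6 + m)/8 = -1/2 + (-3/4 + m/8) = -5/4 + m/8)
x(0, 11)*(sqrt(-63 + 51) - 44) = (-5/4 + (1/8)*0)*(sqrt(-63 + 51) - 44) = (-5/4 + 0)*(sqrt(-12) - 44) = -5*(2*I*sqrt(3) - 44)/4 = -5*(-44 + 2*I*sqrt(3))/4 = 55 - 5*I*sqrt(3)/2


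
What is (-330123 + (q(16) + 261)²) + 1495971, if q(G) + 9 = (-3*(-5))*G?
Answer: 1407912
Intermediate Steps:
q(G) = -9 + 15*G (q(G) = -9 + (-3*(-5))*G = -9 + 15*G)
(-330123 + (q(16) + 261)²) + 1495971 = (-330123 + ((-9 + 15*16) + 261)²) + 1495971 = (-330123 + ((-9 + 240) + 261)²) + 1495971 = (-330123 + (231 + 261)²) + 1495971 = (-330123 + 492²) + 1495971 = (-330123 + 242064) + 1495971 = -88059 + 1495971 = 1407912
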